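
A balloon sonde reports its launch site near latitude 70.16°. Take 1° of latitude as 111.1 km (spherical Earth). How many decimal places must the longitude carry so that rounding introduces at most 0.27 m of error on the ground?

5

At 70.16° one degree of longitude covers 111100 × cos 70.16° ≈ 111100 × 0.3394 ≈ 37706.8 m.
N decimal places → at most half a unit in the last place, 0.5 × 10⁻ᴺ° = 37706.8/2 × 10⁻ᴺ m.
Setting 18853.4 × 10⁻ᴺ ≤ 0.27 gives 10ᴺ ≥ 6.983e+04, i.e. N ≥ 4.84.
So 5 decimal places suffice (0.189 m); 4 would allow up to 1.89 m.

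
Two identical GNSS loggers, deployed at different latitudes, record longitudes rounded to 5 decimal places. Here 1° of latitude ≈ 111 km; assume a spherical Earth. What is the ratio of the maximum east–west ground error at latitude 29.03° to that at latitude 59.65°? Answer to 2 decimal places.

1.73

Rounding to 5 decimal places leaves the longitude within ±5e-06° of the true value.
At 29.03°: 5e-06° × 111000 × cos 29.03° = 5e-06 × 111000 × 0.8744 ≈ 0.48527 m.
At 59.65°: 5e-06° × 111000 × cos 59.65° = 5e-06 × 111000 × 0.5053 ≈ 0.28043 m.
The ratio reduces to cos 29.03° / cos 59.65° = 0.8744/0.5053 ≈ 1.7305.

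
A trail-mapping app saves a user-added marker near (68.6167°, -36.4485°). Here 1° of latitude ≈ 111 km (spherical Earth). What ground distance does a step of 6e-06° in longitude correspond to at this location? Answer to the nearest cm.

24 cm

At 68.6167° a degree of longitude is 111000 × cos 68.6167° ≈ 40471.2 m, so 6e-06° corresponds to 0.242827 m.
That is 0.242827 m = 24.283 cm.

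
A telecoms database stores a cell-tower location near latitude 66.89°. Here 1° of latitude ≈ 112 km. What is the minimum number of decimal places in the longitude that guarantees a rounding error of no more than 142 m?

3

At 66.89° one degree of longitude covers 112000 × cos 66.89° ≈ 112000 × 0.3925 ≈ 43959.7 m.
With N decimal places the half-ulp bound is 0.5·10⁻ᴺ°, or 0.5·10⁻ᴺ × 43959.7 m on the ground.
Need 0.5 × 43959.7 × 10⁻ᴺ ≤ 142 → 10⁻ᴺ ≤ 6.460e-03, so N ≥ 2.19.
N = 2 would give 220 m (too coarse); N = 3 gives 22 m ≤ 142 m.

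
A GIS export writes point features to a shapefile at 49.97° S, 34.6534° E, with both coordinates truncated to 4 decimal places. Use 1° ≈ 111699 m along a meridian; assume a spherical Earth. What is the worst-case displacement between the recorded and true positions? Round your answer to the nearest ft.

44 ft

Truncating at 4 decimal places can drop up to a full unit in the last place, so each coordinate may be off by as much as 0.0001°.
North–south component: 0.0001° × 111699 = 11.1699 m.
Longitude error → 0.0001 × 111699 × cos 49.97° = 0.0001 × 111699 × 0.6432 ≈ 7.18435 m.
Worst case both components are at the extreme and orthogonal: √(11.1699² + 7.18435²) ≈ 13.2809 m.
In feet: 13.2809 m ÷ 0.3048 ≈ 43.572 ft.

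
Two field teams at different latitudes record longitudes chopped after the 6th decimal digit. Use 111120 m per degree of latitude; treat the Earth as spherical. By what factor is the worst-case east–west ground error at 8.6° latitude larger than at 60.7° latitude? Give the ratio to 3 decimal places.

Truncating at 6 decimal places can drop up to a full unit in the last place, so the longitude may be off by as much as 1e-06°.
Error at 8.6° = 1e-06° × 111120 × cos 8.6° ≈ 0.11112 × 0.9888 = 0.10987 m.
At 60.7°: 1e-06° × 111120 × cos 60.7° = 1e-06 × 111120 × 0.4894 ≈ 0.05438 m.
Ratio: 0.10987 / 0.05438 = cos 8.6° / cos 60.7° ≈ 2.0204.

2.020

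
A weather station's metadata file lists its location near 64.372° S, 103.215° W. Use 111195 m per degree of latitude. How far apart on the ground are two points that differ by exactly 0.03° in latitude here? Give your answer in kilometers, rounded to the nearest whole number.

Along a meridian 0.03° is 0.03 × 111195 = 3335.85 m.
That is 3335.85 m = 3.3358 km.

3 kilometers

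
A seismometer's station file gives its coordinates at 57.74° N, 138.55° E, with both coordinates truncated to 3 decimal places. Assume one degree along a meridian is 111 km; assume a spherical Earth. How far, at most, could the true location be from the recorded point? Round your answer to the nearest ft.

413 ft

Truncating at 3 decimal places can drop up to a full unit in the last place, so each coordinate may be off by as much as 0.001°.
Latitude error → 0.001 × 111000 = 111 m along the meridian.
East–west component at 57.74°: 0.001° × 111000 × cos 57.74° ≈ 0.001 × 59247.6 ≈ 59.2476 m.
Combining orthogonally: (111² + 59.2476²)^½ ≈ 125.822 m.
Converting: 125.822 m × 3.2808 ft/m ≈ 412.8 ft.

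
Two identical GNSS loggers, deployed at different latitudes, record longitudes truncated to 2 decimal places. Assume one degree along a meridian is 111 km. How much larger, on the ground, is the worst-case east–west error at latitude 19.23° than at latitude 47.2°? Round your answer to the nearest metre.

294 metres

Truncating at 2 decimal places can drop up to a full unit in the last place, so the longitude may be off by as much as 0.01°.
At 19.23°: 0.01° × 111000 × cos 19.23° = 0.01 × 111000 × 0.9442 ≈ 1048.1 m.
Error at 47.2° = 0.01° × 111000 × cos 47.2° ≈ 1110 × 0.6794 = 754.18 m.
So the lower-latitude error exceeds the higher by 1048.1 − 754.18 = 293.89 m.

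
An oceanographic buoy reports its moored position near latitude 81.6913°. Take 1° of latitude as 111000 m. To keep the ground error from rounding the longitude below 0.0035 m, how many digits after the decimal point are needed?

At 81.6913° one degree of longitude covers 111000 × cos 81.6913° ≈ 111000 × 0.1445 ≈ 16040.2 m.
Rounding to N decimal places gives at most 0.5 × 10⁻ᴺ degrees of error, i.e. 0.5 × 10⁻ᴺ × 16040.2 m.
Need 0.5 × 16040.2 × 10⁻ᴺ ≤ 0.0035 → 10⁻ᴺ ≤ 4.364e-07, so N ≥ 6.36.
So 7 decimal places suffice (0.000802 m); 6 would allow up to 0.00802 m.

7 decimal places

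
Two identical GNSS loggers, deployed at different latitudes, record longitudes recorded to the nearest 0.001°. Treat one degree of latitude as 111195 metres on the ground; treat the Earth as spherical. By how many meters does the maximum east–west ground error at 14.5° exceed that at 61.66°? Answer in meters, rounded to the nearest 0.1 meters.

Rounding to 3 decimal places leaves the longitude within ±0.0005° of the true value.
Error at 14.5° = 0.0005° × 111195 × cos 14.5° ≈ 55.598 × 0.9681 = 53.827 m.
Error at 61.66° = 0.0005° × 111195 × cos 61.66° ≈ 55.598 × 0.4747 = 26.392 m.
So the lower-latitude error exceeds the higher by 53.827 − 26.392 = 27.434 m.

27.4 meters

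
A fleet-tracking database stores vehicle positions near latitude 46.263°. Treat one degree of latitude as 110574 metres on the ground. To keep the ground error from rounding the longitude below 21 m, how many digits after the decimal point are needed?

4

At 46.263° one degree of longitude covers 110574 × cos 46.263° ≈ 110574 × 0.6913 ≈ 76445.2 m.
With N decimal places the half-ulp bound is 0.5·10⁻ᴺ°, or 0.5·10⁻ᴺ × 76445.2 m on the ground.
Setting 38222.6 × 10⁻ᴺ ≤ 21 gives 10ᴺ ≥ 1820, i.e. N ≥ 3.26.
So 4 decimal places suffice (3.82 m); 3 would allow up to 38.2 m.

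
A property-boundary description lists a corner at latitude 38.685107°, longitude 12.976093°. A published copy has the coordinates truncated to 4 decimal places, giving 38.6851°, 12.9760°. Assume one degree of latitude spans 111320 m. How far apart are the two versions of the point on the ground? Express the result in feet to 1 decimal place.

The latitude changed by +0.000007° and the longitude by +0.000093°.
N–S: 0.000007° × 111320 m/° = 0.77924 m.
E–W at 38.6851°: 0.000093° × 111320 × cos 38.6851° = 0.000093 × 111320 × 0.7806 ≈ 8.08129 m.
Distance: √(0.77924² + 8.08129²) ≈ 8.11877 m.
Converting: 8.11877 m × 3.2808 ft/m ≈ 26.636 ft.

26.6 feet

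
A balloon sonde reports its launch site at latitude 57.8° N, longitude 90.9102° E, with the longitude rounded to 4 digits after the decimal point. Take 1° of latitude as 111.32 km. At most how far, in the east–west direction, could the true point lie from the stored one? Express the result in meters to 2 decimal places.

2.97 meters

Rounding to 4 decimal places leaves the longitude within ±5e-05° of the true value.
At latitude 57.8° a degree of longitude spans 111320 m × cos 57.8° = 111320 × 0.5329 ≈ 59319.8 m.
East–west error: 5e-05° × 59319.8 m/° ≈ 2.96599 m.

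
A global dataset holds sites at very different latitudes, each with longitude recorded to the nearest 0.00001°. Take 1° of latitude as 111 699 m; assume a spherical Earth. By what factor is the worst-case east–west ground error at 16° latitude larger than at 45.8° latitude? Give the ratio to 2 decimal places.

1.38

Rounding to 5 decimal places leaves the longitude within ±5e-06° of the true value.
At 16°: 5e-06° × 111699 × cos 16° = 5e-06 × 111699 × 0.9613 ≈ 0.53686 m.
At 45.8°: 5e-06° × 111699 × cos 45.8° = 5e-06 × 111699 × 0.6972 ≈ 0.38936 m.
Ratio: 0.53686 / 0.38936 = cos 16° / cos 45.8° ≈ 1.3788.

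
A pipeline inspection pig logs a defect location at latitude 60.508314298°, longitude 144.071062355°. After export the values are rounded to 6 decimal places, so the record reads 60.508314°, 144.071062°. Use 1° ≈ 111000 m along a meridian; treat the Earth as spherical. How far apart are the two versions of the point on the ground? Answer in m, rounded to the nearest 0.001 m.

The latitude changed by +0.000000298° and the longitude by +0.000000355°.
N–S: 0.000000298° × 111000 m/° = 0.033078 m.
East–west at this latitude: 0.000000355° × 111000 × cos 60.5083° ≈ 0.000000355 × 54645 = 0.019399 m.
Distance: √(0.033078² + 0.019399²) ≈ 0.0383468 m.

0.038 m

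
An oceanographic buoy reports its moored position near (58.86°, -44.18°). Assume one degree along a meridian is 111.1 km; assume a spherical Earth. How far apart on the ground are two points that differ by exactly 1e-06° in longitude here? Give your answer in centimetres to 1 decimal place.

1e-06° of longitude at 58.86° is 1e-06 × 111100 × cos 58.86° ≈ 1e-06 × 57453.3 = 0.0574533 m.
That is 0.0574533 m = 5.7453 cm.

5.7 centimetres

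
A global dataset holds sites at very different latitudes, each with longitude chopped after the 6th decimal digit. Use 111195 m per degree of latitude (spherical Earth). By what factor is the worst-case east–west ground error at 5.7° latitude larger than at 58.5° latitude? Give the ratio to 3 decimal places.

1.904

Truncating at 6 decimal places can drop up to a full unit in the last place, so the longitude may be off by as much as 1e-06°.
At 5.7°: 1e-06° × 111195 × cos 5.7° = 1e-06 × 111195 × 0.9951 ≈ 0.11065 m.
Error at 58.5° = 1e-06° × 111195 × cos 58.5° ≈ 0.11119 × 0.5225 = 0.058099 m.
Ratio: 0.11065 / 0.058099 = cos 5.7° / cos 58.5° ≈ 1.9044.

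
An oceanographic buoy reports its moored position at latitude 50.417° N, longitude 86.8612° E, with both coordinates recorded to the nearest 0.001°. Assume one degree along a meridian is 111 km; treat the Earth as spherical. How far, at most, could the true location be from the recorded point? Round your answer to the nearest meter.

66 meters

Rounding to 3 decimal places leaves each coordinate within ±0.0005° of the true value.
N–S: 0.0005° × 111000 m/° = 55.5 m.
E–W at 50.417°: 0.0005° × 111000 × cos 50.417° = 0.0005 × 111000 × 0.6372 ≈ 35.3643 m.
Combining orthogonally: (55.5² + 35.3643²)^½ ≈ 65.8095 m.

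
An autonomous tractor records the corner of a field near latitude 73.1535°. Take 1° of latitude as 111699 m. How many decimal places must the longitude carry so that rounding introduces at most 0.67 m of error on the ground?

5 decimal places

At 73.1535° one degree of longitude covers 111699 × cos 73.1535° ≈ 111699 × 0.2898 ≈ 32371.3 m.
N decimal places → at most half a unit in the last place, 0.5 × 10⁻ᴺ° = 32371.3/2 × 10⁻ᴺ m.
Need 0.5 × 32371.3 × 10⁻ᴺ ≤ 0.67 → 10⁻ᴺ ≤ 4.139e-05, so N ≥ 4.38.
So 5 decimal places suffice (0.162 m); 4 would allow up to 1.62 m.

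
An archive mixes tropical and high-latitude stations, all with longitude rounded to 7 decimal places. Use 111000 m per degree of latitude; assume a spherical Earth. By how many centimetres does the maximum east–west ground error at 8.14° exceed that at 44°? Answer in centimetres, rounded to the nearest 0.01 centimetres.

0.15 centimetres

Rounding to 7 decimal places leaves the longitude within ±5e-08° of the true value.
At 8.14°: 5e-08° × 111000 × cos 8.14° = 5e-08 × 111000 × 0.9899 ≈ 0.0054941 m.
At 44°: 5e-08° × 111000 × cos 44° = 5e-08 × 111000 × 0.7193 ≈ 0.0039923 m.
So the lower-latitude error exceeds the higher by 0.0054941 − 0.0039923 = 0.0015017 m.
That is 0.00150175 m = 0.15017 cm.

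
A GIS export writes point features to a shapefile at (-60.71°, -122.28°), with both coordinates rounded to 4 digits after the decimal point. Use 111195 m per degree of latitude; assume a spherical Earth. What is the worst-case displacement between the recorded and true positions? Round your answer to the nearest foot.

Rounding to 4 decimal places leaves each coordinate within ±5e-05° of the true value.
North–south component: 5e-05° × 111195 = 5.55975 m.
East–west component at 60.71°: 5e-05° × 111195 × cos 60.71° ≈ 5e-05 × 54400 ≈ 2.72 m.
Combining orthogonally: (5.55975² + 2.72²)^½ ≈ 6.18944 m.
Converting: 6.18944 m × 3.2808 ft/m ≈ 20.307 ft.

20 feet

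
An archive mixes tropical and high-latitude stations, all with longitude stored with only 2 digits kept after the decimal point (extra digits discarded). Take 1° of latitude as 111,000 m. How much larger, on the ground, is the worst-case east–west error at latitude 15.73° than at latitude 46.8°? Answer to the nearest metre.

309 metres

Truncating at 2 decimal places can drop up to a full unit in the last place, so the longitude may be off by as much as 0.01°.
At 15.73°: 0.01° × 111000 × cos 15.73° = 0.01 × 111000 × 0.9625 ≈ 1068.4 m.
At 46.8°: 0.01° × 111000 × cos 46.8° = 0.01 × 111000 × 0.6845 ≈ 759.85 m.
Difference: 1068.4 − 759.85 = 308.58 m.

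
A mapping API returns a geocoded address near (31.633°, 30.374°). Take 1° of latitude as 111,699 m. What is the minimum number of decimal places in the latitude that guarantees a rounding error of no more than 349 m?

3

One degree of latitude covers 111699 m.
N decimal places → at most half a unit in the last place, 0.5 × 10⁻ᴺ° = 111699/2 × 10⁻ᴺ m.
Need 0.5 × 111699 × 10⁻ᴺ ≤ 349 → 10⁻ᴺ ≤ 6.249e-03, so N ≥ 2.20.
At 2 places the error can reach 558 m, but 3 places keeps it to 55.8 m.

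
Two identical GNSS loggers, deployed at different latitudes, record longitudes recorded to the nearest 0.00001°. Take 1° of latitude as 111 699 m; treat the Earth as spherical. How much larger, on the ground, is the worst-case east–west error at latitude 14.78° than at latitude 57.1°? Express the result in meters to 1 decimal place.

0.2 meters

Rounding to 5 decimal places leaves the longitude within ±5e-06° of the true value.
At 14.78°: 5e-06° × 111699 × cos 14.78° = 5e-06 × 111699 × 0.9669 ≈ 0.54002 m.
Error at 57.1° = 5e-06° × 111699 × cos 57.1° ≈ 0.5585 × 0.5432 = 0.30336 m.
So the lower-latitude error exceeds the higher by 0.54002 − 0.30336 = 0.23666 m.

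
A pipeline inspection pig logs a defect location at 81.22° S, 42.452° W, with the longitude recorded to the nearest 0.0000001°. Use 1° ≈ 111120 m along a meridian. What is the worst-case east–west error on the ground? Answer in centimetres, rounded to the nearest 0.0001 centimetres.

0.0848 centimetres

Rounding to 7 decimal places leaves the longitude within ±5e-08° of the true value.
One degree of longitude at 81.22° is 111120 × cos 81.22° ≈ 111120 × 0.1526 = 16961.5 m.
East–west error: 5e-08° × 16961.5 m/° ≈ 0.000848073 m.
That is 0.000848073 m = 0.084807 cm.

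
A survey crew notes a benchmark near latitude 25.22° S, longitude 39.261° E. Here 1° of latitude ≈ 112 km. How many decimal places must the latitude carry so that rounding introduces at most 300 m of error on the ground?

3

One degree of latitude covers 112000 m.
Rounding to N decimal places gives at most 0.5 × 10⁻ᴺ degrees of error, i.e. 0.5 × 10⁻ᴺ × 112000 m.
Setting 56000 × 10⁻ᴺ ≤ 300 gives 10ᴺ ≥ 186.7, i.e. N ≥ 2.27.
N = 2 would give 560 m (too coarse); N = 3 gives 56 m ≤ 300 m.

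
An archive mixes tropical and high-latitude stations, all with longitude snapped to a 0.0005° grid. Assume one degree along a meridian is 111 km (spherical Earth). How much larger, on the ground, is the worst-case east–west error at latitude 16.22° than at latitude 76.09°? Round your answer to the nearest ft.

66 ft

With a 0.0005° grid the true value lies within half a step, ±0.0005°/2 = ±0.00025°, of the stored one.
Error at 16.22° = 0.00025° × 111000 × cos 16.22° ≈ 27.75 × 0.9602 = 26.645 m.
Error at 76.09° = 0.00025° × 111000 × cos 76.09° ≈ 27.75 × 0.2404 = 6.671 m.
So the lower-latitude error exceeds the higher by 26.645 − 6.671 = 19.974 m.
In feet: 19.9744 m ÷ 0.3048 ≈ 65.533 ft.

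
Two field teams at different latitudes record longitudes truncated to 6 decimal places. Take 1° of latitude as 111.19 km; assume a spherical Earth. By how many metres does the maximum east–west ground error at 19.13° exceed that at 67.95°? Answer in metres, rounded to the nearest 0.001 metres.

0.063 metres

Truncating at 6 decimal places can drop up to a full unit in the last place, so the longitude may be off by as much as 1e-06°.
Error at 19.13° = 1e-06° × 111190 × cos 19.13° ≈ 0.11119 × 0.9448 = 0.10505 m.
Error at 67.95° = 1e-06° × 111190 × cos 67.95° ≈ 0.11119 × 0.3754 = 0.041742 m.
So the lower-latitude error exceeds the higher by 0.10505 − 0.041742 = 0.063307 m.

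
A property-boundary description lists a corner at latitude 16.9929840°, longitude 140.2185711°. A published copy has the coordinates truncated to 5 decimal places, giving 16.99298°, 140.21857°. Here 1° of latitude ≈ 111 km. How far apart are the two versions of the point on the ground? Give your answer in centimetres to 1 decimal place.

45.9 centimetres

The latitude changed by +0.0000040° and the longitude by +0.0000011°.
N–S: 0.0000040° × 111000 m/° = 0.444 m.
East–west at this latitude: 0.0000011° × 111000 × cos 16.993° ≈ 0.0000011 × 106154 = 0.116769 m.
Distance: √(0.444² + 0.116769²) ≈ 0.459098 m.
That is 0.459098 m = 45.91 cm.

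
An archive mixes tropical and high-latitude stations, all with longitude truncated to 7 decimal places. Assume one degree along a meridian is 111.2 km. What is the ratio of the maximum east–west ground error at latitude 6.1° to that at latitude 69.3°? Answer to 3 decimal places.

2.813

Truncating at 7 decimal places can drop up to a full unit in the last place, so the longitude may be off by as much as 1e-07°.
Error at 6.1° = 1e-07° × 111200 × cos 6.1° ≈ 0.01112 × 0.9943 = 0.011057 m.
At 69.3°: 1e-07° × 111200 × cos 69.3° = 1e-07 × 111200 × 0.3535 ≈ 0.0039306 m.
Ratio: 0.011057 / 0.0039306 = cos 6.1° / cos 69.3° ≈ 2.8130.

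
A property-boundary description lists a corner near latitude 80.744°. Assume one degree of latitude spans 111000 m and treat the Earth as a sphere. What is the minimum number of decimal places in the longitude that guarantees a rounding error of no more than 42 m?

At 80.744° one degree of longitude covers 111000 × cos 80.744° ≈ 111000 × 0.1608 ≈ 17853.9 m.
N decimal places → at most half a unit in the last place, 0.5 × 10⁻ᴺ° = 17853.9/2 × 10⁻ᴺ m.
Setting 8926.95 × 10⁻ᴺ ≤ 42 gives 10ᴺ ≥ 212.5, i.e. N ≥ 2.33.
At 2 places the error can reach 89.3 m, but 3 places keeps it to 8.93 m.

3 decimal places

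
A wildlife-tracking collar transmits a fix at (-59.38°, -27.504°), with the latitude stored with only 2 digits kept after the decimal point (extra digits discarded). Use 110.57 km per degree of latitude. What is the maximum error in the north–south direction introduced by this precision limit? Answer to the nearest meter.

Truncating at 2 decimal places can drop up to a full unit in the last place, so the latitude may be off by as much as 0.01°.
North–south distance: 0.01° × 110570 m/° = 1105.7 m.

1106 meters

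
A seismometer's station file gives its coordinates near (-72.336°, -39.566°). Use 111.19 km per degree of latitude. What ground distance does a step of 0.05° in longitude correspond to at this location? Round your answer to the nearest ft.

One degree of longitude here spans 111190 × cos 72.336° = 111190 × 0.3034 ≈ 33738.9 m; 0.05° of that is 1686.94 m.
Converting: 1686.94 m × 3.2808 ft/m ≈ 5534.6 ft.

5535 ft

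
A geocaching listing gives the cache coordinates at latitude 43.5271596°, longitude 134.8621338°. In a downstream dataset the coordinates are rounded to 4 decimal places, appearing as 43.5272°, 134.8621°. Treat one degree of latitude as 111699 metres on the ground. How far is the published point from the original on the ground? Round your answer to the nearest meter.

The latitude changed by -0.0000404° and the longitude by +0.0000338°.
N–S: -0.0000404° × 111699 m/° = -4.51264 m.
E–W at 43.5272°: 0.0000338° × 111699 × cos 43.5272° = 0.0000338 × 111699 × 0.7250 ≈ 2.73736 m.
Combined displacement = (4.51264² + 2.73736²)^½ ≈ 5.27798 m.

5 meters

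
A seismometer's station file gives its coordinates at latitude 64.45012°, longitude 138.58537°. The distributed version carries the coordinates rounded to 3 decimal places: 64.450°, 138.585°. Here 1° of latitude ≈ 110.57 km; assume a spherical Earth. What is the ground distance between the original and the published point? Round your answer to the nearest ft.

72 ft

Δlat = 64.45012 − 64.450 = +0.00012°; Δlon = 138.58537 − 138.585 = +0.00037°.
North–south shift: 0.00012 × 110570 = 13.2684 m.
East–west at this latitude: 0.00037° × 110570 × cos 64.45° ≈ 0.00037 × 47688.7 = 17.6448 m.
Combined displacement = (13.2684² + 17.6448²)^½ ≈ 22.0769 m.
Converting: 22.0769 m × 3.2808 ft/m ≈ 72.431 ft.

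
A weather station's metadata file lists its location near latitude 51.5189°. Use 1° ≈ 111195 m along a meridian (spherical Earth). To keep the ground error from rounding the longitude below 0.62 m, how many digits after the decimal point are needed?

5 decimal places

At 51.5189° one degree of longitude covers 111195 × cos 51.5189° ≈ 111195 × 0.6223 ≈ 69191.8 m.
With N decimal places the half-ulp bound is 0.5·10⁻ᴺ°, or 0.5·10⁻ᴺ × 69191.8 m on the ground.
Need 0.5 × 69191.8 × 10⁻ᴺ ≤ 0.62 → 10⁻ᴺ ≤ 1.792e-05, so N ≥ 4.75.
At 4 places the error can reach 3.46 m, but 5 places keeps it to 0.346 m.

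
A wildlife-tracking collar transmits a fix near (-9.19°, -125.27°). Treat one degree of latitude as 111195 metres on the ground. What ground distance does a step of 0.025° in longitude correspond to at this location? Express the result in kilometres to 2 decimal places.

At 9.19° a degree of longitude is 111195 × cos 9.19° ≈ 109768 m, so 0.025° corresponds to 2744.19 m.
That is 2744.19 m = 2.7442 km.

2.74 kilometres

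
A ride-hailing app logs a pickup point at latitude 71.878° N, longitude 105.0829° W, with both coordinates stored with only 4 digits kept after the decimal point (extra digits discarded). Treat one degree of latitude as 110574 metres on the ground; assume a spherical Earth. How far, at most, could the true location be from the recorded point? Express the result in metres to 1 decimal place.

Truncating at 4 decimal places can drop up to a full unit in the last place, so each coordinate may be off by as much as 0.0001°.
N–S: 0.0001° × 110574 m/° = 11.0574 m.
E–W at 71.878°: 0.0001° × 110574 × cos 71.878° = 0.0001 × 110574 × 0.3110 ≈ 3.43931 m.
The two errors are perpendicular, so the maximum displacement is √(11.0574² + 3.43931²) ≈ 11.5799 m.

11.6 metres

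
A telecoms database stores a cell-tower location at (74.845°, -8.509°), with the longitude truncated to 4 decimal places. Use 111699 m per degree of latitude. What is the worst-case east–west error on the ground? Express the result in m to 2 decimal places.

2.92 m

Truncating at 4 decimal places can drop up to a full unit in the last place, so the longitude may be off by as much as 0.0001°.
One degree of longitude at 74.845° is 111699 × cos 74.845° ≈ 111699 × 0.2614 = 29201.6 m.
So at most 0.0001° × 29201.6 ≈ 2.92016 m east–west.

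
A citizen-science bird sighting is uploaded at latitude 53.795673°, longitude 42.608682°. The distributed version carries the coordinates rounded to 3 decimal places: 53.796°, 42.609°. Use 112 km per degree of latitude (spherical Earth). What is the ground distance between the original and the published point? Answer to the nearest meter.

Δlat = 53.795673 − 53.796 = -0.000327°; Δlon = 42.608682 − 42.609 = -0.000318°.
N–S: -0.000327° × 112000 m/° = -36.624 m.
E–W at 53.796°: -0.000318° × 112000 × cos 53.796° = -0.000318 × 112000 × 0.5907 ≈ -21.037 m.
Hypotenuse of the two orthogonal shifts: √(36.624² + 21.037²) = 42.2359 m.

42 meters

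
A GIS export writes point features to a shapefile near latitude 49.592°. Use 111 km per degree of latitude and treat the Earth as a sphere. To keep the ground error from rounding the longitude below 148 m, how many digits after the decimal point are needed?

3

At 49.592° one degree of longitude covers 111000 × cos 49.592° ≈ 111000 × 0.6482 ≈ 71953.1 m.
N decimal places → at most half a unit in the last place, 0.5 × 10⁻ᴺ° = 71953.1/2 × 10⁻ᴺ m.
Need 0.5 × 71953.1 × 10⁻ᴺ ≤ 148 → 10⁻ᴺ ≤ 4.114e-03, so N ≥ 2.39.
At 2 places the error can reach 360 m, but 3 places keeps it to 36 m.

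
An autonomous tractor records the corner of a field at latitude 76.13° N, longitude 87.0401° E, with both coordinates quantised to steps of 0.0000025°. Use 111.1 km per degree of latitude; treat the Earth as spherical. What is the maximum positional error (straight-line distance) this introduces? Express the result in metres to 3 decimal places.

0.143 metres

With a 0.0000025° grid the true value lies within half a step, ±0.0000025°/2 = ±1.25e-06°, of the stored one.
Latitude error → 1.25e-06 × 111100 = 0.138875 m along the meridian.
East–west component at 76.13°: 1.25e-06° × 111100 × cos 76.13° ≈ 1.25e-06 × 26632.9 ≈ 0.0332911 m.
The two errors are perpendicular, so the maximum displacement is √(0.138875² + 0.0332911²) ≈ 0.14281 m.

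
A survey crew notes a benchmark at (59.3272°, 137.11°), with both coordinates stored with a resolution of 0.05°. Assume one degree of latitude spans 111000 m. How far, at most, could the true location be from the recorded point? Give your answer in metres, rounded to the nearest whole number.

With a 0.05° grid the true value lies within half a step, ±0.05°/2 = ±0.025°, of the stored one.
N–S: 0.025° × 111000 m/° = 2775 m.
Longitude error → 0.025 × 111000 × cos 59.3272° = 0.025 × 111000 × 0.5101 ≈ 1415.62 m.
Worst case both components are at the extreme and orthogonal: √(2775² + 1415.62²) ≈ 3115.22 m.

3115 metres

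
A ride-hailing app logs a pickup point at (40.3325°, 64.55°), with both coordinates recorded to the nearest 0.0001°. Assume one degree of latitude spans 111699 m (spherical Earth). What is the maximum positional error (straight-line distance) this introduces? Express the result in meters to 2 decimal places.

Rounding to 4 decimal places leaves each coordinate within ±5e-05° of the true value.
North–south component: 5e-05° × 111699 = 5.58495 m.
East–west component at 40.3325°: 5e-05° × 111699 × cos 40.3325° ≈ 5e-05 × 85148.3 ≈ 4.25741 m.
Combining orthogonally: (5.58495² + 4.25741²)^½ ≈ 7.02262 m.

7.02 meters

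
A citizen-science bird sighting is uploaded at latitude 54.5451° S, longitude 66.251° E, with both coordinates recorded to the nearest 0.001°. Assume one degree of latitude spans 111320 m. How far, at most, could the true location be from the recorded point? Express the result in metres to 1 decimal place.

Rounding to 3 decimal places leaves each coordinate within ±0.0005° of the true value.
North–south component: 0.0005° × 111320 = 55.66 m.
East–west component at 54.5451°: 0.0005° × 111320 × cos 54.5451° ≈ 0.0005 × 64572.5 ≈ 32.2862 m.
Worst case both components are at the extreme and orthogonal: √(55.66² + 32.2862²) ≈ 64.3462 m.

64.3 metres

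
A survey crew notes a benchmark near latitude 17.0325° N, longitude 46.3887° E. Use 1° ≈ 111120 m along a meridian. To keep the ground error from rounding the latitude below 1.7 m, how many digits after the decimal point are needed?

One degree of latitude covers 111120 m.
Rounding to N decimal places gives at most 0.5 × 10⁻ᴺ degrees of error, i.e. 0.5 × 10⁻ᴺ × 111120 m.
Need 0.5 × 111120 × 10⁻ᴺ ≤ 1.7 → 10⁻ᴺ ≤ 3.060e-05, so N ≥ 4.51.
So 5 decimal places suffice (0.556 m); 4 would allow up to 5.56 m.

5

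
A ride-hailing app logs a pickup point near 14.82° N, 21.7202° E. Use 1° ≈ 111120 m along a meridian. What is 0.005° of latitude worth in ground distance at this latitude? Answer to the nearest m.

556 m

0.005° × 111120 m/° = 555.6 m.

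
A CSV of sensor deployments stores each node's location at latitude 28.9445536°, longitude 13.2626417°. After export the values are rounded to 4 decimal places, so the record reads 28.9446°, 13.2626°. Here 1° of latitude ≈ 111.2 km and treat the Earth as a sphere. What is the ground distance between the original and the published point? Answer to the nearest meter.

The latitude changed by -0.0000464° and the longitude by +0.0000417°.
North–south shift: -0.0000464 × 111200 = -5.15968 m.
E–W at 28.9446°: 0.0000417° × 111200 × cos 28.9446° = 0.0000417 × 111200 × 0.8751 ≈ 4.05782 m.
Hypotenuse of the two orthogonal shifts: √(5.15968² + 4.05782²) = 6.56416 m.

7 meters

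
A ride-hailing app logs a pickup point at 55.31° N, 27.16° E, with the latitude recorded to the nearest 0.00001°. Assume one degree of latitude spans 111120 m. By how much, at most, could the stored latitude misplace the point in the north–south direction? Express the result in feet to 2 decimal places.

Rounding to 5 decimal places leaves the latitude within ±5e-06° of the true value.
So the N–S error is at most 5e-06 × 111120 = 0.5556 m.
Converting: 0.5556 m × 3.2808 ft/m ≈ 1.8228 ft.

1.82 feet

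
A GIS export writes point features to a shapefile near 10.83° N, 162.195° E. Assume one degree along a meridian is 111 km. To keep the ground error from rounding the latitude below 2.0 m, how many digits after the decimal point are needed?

One degree of latitude covers 111000 m.
Rounding to N decimal places gives at most 0.5 × 10⁻ᴺ degrees of error, i.e. 0.5 × 10⁻ᴺ × 111000 m.
Setting 55500 × 10⁻ᴺ ≤ 2.0 gives 10ᴺ ≥ 2.775e+04, i.e. N ≥ 4.44.
So 5 decimal places suffice (0.555 m); 4 would allow up to 5.55 m.

5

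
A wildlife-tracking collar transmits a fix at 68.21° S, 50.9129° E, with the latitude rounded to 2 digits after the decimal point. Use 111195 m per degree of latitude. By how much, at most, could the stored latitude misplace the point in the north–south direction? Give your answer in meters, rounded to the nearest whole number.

Rounding to 2 decimal places leaves the latitude within ±0.005° of the true value.
Along the meridian that is 0.005° × 111195 m/° = 555.975 m.

556 meters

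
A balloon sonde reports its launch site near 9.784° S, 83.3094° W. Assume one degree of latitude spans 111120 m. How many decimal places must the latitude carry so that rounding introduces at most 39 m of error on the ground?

One degree of latitude covers 111120 m.
N decimal places → at most half a unit in the last place, 0.5 × 10⁻ᴺ° = 111120/2 × 10⁻ᴺ m.
Need 0.5 × 111120 × 10⁻ᴺ ≤ 39 → 10⁻ᴺ ≤ 7.019e-04, so N ≥ 3.15.
At 3 places the error can reach 55.6 m, but 4 places keeps it to 5.56 m.

4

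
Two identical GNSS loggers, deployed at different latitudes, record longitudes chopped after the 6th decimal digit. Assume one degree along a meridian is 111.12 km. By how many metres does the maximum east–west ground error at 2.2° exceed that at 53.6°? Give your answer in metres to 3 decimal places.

0.045 metres

Truncating at 6 decimal places can drop up to a full unit in the last place, so the longitude may be off by as much as 1e-06°.
Error at 2.2° = 1e-06° × 111120 × cos 2.2° ≈ 0.11112 × 0.9993 = 0.11104 m.
At 53.6°: 1e-06° × 111120 × cos 53.6° = 1e-06 × 111120 × 0.5934 ≈ 0.065941 m.
Difference: 0.11104 − 0.065941 = 0.045097 m.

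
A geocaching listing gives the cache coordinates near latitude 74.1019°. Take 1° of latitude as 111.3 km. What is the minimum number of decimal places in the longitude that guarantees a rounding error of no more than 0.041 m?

At 74.1019° one degree of longitude covers 111300 × cos 74.1019° ≈ 111300 × 0.2739 ≈ 30488.1 m.
With N decimal places the half-ulp bound is 0.5·10⁻ᴺ°, or 0.5·10⁻ᴺ × 30488.1 m on the ground.
Setting 15244.1 × 10⁻ᴺ ≤ 0.041 gives 10ᴺ ≥ 3.718e+05, i.e. N ≥ 5.57.
At 5 places the error can reach 0.152 m, but 6 places keeps it to 0.0152 m.

6 decimal places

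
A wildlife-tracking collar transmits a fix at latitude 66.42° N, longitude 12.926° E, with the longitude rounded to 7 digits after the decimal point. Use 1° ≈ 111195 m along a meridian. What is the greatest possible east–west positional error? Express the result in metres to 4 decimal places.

0.0022 metres

Rounding to 7 decimal places leaves the longitude within ±5e-08° of the true value.
Parallels shrink by cos φ, so at 66.42° a degree of longitude is 111195 × 0.4000 ≈ 44481.2 m.
East–west error: 5e-08° × 44481.2 m/° ≈ 0.00222406 m.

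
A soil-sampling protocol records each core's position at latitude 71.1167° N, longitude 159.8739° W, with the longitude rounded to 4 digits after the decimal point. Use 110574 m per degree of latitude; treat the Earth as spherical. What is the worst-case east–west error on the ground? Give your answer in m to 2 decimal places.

1.79 m

Rounding to 4 decimal places leaves the longitude within ±5e-05° of the true value.
One degree of longitude at 71.1167° is 110574 × cos 71.1167° ≈ 110574 × 0.3236 = 35786.4 m.
So at most 5e-05° × 35786.4 ≈ 1.78932 m east–west.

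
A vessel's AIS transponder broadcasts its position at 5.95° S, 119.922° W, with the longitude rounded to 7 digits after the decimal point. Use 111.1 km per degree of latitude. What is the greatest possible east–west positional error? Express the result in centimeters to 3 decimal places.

Rounding to 7 decimal places leaves the longitude within ±5e-08° of the true value.
At latitude 5.95° a degree of longitude spans 111100 m × cos 5.95° = 111100 × 0.9946 ≈ 110501 m.
Maximum E–W displacement: 5e-08 × 110501 = 0.00552507 m.
That is 0.00552507 m = 0.55251 cm.

0.553 centimeters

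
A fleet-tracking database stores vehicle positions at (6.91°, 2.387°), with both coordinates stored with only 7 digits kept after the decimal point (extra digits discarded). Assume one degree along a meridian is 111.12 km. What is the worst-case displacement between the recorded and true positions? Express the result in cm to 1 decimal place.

1.6 cm

Truncating at 7 decimal places can drop up to a full unit in the last place, so each coordinate may be off by as much as 1e-07°.
Latitude error → 1e-07 × 111120 = 0.011112 m along the meridian.
East–west component at 6.91°: 1e-07° × 111120 × cos 6.91° ≈ 1e-07 × 110313 ≈ 0.0110313 m.
Combining orthogonally: (0.011112² + 0.0110313²)^½ ≈ 0.0156578 m.
That is 0.0156578 m = 1.5658 cm.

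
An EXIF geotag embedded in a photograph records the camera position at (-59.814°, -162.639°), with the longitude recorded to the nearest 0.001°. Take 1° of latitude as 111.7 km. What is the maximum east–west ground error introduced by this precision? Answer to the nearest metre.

28 metres

Rounding to 3 decimal places leaves the longitude within ±0.0005° of the true value.
Parallels shrink by cos φ, so at 59.814° a degree of longitude is 111700 × 0.5028 ≈ 56163.7 m.
East–west error: 0.0005° × 56163.7 m/° ≈ 28.0819 m.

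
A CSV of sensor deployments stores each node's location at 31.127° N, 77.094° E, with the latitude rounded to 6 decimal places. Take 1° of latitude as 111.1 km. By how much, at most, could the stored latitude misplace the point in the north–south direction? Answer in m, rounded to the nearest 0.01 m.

0.06 m

Rounding to 6 decimal places leaves the latitude within ±5e-07° of the true value.
Along the meridian that is 5e-07° × 111100 m/° = 0.05555 m.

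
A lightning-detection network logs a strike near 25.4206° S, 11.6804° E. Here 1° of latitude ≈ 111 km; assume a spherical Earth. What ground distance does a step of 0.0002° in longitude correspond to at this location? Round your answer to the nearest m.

One degree of longitude here spans 111000 × cos 25.4206° = 111000 × 0.9032 ≈ 100253 m; 0.0002° of that is 20.0506 m.

20 m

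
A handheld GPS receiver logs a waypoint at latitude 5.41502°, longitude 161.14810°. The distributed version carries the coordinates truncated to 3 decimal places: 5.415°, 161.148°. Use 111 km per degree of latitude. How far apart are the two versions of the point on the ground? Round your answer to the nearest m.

11 m

The latitude changed by +0.00002° and the longitude by +0.00010°.
N–S: 0.00002° × 111000 m/° = 2.22 m.
E–W at 5.415°: 0.00010° × 111000 × cos 5.415° = 0.00010 × 111000 × 0.9955 ≈ 11.0505 m.
Combined displacement = (2.22² + 11.0505²)^½ ≈ 11.2713 m.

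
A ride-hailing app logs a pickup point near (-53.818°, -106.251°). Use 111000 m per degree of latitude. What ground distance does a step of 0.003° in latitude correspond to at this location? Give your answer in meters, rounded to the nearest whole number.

0.003° × 111000 m/° = 333 m.

333 meters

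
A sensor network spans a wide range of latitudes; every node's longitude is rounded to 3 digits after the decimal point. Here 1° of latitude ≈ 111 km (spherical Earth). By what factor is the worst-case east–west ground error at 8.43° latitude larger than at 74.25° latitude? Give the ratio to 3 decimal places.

3.644

Rounding to 3 decimal places leaves the longitude within ±0.0005° of the true value.
At 8.43°: 0.0005° × 111000 × cos 8.43° = 0.0005 × 111000 × 0.9892 ≈ 54.9 m.
At 74.25°: 0.0005° × 111000 × cos 74.25° = 0.0005 × 111000 × 0.2714 ≈ 15.065 m.
Ratio: 54.9 / 15.065 = cos 8.43° / cos 74.25° ≈ 3.6442.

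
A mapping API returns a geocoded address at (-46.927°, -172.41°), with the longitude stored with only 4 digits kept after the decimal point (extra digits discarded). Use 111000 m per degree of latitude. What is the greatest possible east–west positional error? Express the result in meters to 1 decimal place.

7.6 meters

Truncating at 4 decimal places can drop up to a full unit in the last place, so the longitude may be off by as much as 0.0001°.
At latitude 46.927° a degree of longitude spans 111000 m × cos 46.927° = 111000 × 0.6829 ≈ 75805.2 m.
So at most 0.0001° × 75805.2 ≈ 7.58052 m east–west.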